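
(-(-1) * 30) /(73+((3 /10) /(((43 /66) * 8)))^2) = 88752000 /215973001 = 0.41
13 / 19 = 0.68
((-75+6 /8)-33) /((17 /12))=-1287 /17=-75.71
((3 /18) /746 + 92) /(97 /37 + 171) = 208717 /393888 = 0.53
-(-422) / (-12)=-211 / 6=-35.17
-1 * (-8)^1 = 8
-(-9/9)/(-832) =-0.00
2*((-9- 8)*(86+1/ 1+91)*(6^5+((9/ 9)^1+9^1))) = -47120872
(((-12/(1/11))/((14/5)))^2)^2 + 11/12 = 142310546411/28812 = 4939280.38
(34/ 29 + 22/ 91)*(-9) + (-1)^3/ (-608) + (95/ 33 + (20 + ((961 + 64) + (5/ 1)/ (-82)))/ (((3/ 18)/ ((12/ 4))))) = 18799.06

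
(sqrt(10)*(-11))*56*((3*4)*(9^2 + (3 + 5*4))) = -768768*sqrt(10) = -2431057.87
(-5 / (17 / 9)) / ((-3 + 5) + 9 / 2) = -90 / 221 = -0.41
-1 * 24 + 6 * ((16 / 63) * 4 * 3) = -40 / 7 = -5.71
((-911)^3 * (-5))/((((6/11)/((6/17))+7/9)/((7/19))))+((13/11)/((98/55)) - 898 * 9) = 12836558233670/21413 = 599475002.74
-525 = -525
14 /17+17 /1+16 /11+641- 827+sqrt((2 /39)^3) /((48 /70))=-31177 /187+35 * sqrt(78) /18252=-166.70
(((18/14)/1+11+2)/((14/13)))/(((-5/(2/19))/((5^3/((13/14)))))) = -5000/133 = -37.59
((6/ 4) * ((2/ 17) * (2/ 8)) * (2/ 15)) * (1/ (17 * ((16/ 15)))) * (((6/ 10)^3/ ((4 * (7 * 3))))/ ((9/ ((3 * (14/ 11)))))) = 0.00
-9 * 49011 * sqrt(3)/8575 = -441099 * sqrt(3)/8575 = -89.10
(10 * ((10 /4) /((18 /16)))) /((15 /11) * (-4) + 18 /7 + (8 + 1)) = 15400 /4239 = 3.63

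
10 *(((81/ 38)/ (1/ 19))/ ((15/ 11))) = 297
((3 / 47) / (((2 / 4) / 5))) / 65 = 0.01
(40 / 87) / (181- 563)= -20 / 16617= -0.00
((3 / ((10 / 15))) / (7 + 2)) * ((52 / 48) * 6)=3.25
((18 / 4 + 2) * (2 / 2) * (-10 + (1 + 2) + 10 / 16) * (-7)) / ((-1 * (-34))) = 273 / 32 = 8.53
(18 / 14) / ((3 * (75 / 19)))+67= 11744 / 175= 67.11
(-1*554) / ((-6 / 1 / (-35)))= -9695 / 3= -3231.67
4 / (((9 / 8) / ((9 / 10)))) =16 / 5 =3.20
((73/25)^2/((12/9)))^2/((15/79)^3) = 14001440344399/2343750000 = 5973.95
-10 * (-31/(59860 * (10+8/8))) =31/65846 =0.00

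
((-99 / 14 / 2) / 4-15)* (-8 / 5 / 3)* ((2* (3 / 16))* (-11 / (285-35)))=-19569 / 140000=-0.14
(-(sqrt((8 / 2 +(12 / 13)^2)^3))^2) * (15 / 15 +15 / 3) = -3308208000 / 4826809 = -685.38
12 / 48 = 1 / 4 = 0.25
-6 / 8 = -3 / 4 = -0.75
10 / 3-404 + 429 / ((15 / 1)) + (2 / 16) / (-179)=-7992007 / 21480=-372.07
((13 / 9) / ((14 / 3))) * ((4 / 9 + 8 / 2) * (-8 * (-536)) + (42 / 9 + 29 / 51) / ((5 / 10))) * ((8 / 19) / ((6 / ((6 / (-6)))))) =-75853492 / 183141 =-414.18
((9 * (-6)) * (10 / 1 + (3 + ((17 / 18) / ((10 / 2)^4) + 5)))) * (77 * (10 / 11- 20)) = 1428959.95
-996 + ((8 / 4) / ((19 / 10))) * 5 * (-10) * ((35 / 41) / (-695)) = -107840876 / 108281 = -995.94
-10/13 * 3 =-30/13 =-2.31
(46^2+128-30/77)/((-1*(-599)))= 3.75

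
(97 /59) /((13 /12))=1164 /767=1.52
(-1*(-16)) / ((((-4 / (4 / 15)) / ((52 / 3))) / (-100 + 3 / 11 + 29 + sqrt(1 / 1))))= 638144 / 495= 1289.18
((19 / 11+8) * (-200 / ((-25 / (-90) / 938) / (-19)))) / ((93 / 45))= 20595103200 / 341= 60396197.07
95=95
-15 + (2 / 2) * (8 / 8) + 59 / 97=-13.39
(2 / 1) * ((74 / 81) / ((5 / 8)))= 1184 / 405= 2.92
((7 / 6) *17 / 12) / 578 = 7 / 2448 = 0.00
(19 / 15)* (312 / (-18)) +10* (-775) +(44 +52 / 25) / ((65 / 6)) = -113602642 / 14625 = -7767.70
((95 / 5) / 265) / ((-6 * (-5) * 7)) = 19 / 55650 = 0.00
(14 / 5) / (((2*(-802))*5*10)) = -7 / 200500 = -0.00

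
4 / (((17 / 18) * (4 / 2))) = 36 / 17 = 2.12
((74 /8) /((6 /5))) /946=185 /22704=0.01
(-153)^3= -3581577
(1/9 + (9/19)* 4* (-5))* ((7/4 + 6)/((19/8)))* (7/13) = -694834/42237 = -16.45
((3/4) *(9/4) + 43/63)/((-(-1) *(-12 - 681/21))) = -0.05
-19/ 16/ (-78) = 19/ 1248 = 0.02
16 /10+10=58 /5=11.60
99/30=3.30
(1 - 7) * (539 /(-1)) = 3234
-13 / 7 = -1.86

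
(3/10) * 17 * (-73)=-3723/10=-372.30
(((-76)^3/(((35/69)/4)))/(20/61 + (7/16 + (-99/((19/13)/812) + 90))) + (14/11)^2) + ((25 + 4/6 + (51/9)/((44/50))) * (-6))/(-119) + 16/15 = 548574971263419/8145672617005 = 67.35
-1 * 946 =-946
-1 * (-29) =29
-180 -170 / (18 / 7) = -2215 / 9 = -246.11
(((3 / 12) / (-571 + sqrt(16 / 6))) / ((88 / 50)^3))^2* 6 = 50185546875* sqrt(6) / 555374434675665870848 + 7815322265625 / 201954339882060316672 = 0.00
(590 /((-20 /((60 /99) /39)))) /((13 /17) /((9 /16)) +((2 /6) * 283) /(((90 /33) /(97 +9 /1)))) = -50150 /401236979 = -0.00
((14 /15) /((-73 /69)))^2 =103684 /133225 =0.78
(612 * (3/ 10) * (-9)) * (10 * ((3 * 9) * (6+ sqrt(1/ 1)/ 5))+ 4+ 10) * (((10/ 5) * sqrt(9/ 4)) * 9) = -376548912/ 5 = -75309782.40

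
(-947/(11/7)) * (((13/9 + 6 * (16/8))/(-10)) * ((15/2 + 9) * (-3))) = -802109/20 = -40105.45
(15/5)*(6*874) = 15732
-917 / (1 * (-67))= 917 / 67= 13.69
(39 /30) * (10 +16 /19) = 1339 /95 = 14.09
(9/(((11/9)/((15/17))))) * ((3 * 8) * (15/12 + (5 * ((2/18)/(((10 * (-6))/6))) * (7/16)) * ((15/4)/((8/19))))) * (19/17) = 73294875/406912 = 180.12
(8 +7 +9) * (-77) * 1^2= -1848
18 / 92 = 9 / 46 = 0.20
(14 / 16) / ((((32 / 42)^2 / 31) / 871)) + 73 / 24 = 40702.30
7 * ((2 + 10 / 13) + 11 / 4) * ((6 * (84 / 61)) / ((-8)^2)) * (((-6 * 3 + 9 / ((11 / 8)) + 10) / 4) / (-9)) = 14063 / 69784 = 0.20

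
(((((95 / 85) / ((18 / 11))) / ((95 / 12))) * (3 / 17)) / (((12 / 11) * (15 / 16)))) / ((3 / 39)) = 12584 / 65025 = 0.19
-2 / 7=-0.29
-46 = -46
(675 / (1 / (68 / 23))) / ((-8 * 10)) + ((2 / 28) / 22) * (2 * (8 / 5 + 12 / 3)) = -126041 / 5060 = -24.91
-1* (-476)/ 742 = 34/ 53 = 0.64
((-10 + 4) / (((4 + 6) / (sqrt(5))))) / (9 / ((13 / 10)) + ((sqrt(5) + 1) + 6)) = 507 / 31916 - 7059 * sqrt(5) / 159580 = -0.08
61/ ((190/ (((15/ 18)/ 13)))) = 61/ 2964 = 0.02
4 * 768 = 3072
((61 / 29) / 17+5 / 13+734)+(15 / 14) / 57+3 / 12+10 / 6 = 7532909945 / 10228764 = 736.44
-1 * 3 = -3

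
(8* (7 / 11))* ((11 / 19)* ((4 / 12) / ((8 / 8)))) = 56 / 57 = 0.98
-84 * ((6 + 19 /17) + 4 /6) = -11116 /17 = -653.88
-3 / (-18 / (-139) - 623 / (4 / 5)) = 1668 / 432913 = 0.00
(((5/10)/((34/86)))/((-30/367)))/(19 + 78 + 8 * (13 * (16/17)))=-0.08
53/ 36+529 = 19097/ 36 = 530.47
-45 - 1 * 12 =-57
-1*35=-35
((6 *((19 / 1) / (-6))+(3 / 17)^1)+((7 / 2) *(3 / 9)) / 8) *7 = -106687 / 816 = -130.74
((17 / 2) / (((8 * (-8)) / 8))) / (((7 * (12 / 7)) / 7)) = -119 / 192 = -0.62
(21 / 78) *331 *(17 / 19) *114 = 118167 / 13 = 9089.77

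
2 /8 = 1 /4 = 0.25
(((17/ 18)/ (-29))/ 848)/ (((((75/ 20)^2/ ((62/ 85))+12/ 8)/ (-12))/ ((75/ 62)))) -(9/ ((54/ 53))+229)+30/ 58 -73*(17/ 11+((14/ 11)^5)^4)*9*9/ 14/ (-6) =1716002670754313326685880774683249/ 198932413000556190712098975556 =8626.06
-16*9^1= -144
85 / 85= 1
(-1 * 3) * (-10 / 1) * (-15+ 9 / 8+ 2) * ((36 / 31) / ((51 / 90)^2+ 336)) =-607500 / 493861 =-1.23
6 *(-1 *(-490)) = 2940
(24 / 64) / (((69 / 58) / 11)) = 319 / 92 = 3.47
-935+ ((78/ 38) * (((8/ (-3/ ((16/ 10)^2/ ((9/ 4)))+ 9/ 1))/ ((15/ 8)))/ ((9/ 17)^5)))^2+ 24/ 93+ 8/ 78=5403963206238215332294783/ 33652669450960096170075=160.58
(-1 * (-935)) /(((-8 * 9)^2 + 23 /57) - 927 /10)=532950 /2902271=0.18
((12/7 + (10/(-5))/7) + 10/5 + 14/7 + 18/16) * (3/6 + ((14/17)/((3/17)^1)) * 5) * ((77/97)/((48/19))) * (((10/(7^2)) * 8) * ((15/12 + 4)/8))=54842645/1042944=52.58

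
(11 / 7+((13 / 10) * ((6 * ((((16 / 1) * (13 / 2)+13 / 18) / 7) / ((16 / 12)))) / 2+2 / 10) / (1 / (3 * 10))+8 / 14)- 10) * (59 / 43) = 21685981 / 12040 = 1801.16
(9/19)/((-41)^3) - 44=-57617965/1309499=-44.00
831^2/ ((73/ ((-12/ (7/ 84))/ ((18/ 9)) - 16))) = -60769368/ 73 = -832457.10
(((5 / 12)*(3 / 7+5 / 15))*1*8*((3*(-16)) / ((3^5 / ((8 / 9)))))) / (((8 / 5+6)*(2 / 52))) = -1331200 / 872613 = -1.53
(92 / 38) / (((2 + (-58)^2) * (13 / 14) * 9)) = 322 / 3741309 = 0.00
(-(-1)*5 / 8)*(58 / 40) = 29 / 32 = 0.91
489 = 489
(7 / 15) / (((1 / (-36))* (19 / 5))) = -84 / 19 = -4.42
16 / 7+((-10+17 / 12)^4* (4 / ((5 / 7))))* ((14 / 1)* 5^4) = 4825619064347 / 18144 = 265962250.02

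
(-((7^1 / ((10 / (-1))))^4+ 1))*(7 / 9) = -86807 / 90000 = -0.96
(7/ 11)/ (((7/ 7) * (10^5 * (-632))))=-7/ 695200000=-0.00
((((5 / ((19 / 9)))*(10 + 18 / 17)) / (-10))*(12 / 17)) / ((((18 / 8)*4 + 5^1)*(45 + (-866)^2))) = -5076 / 28827788437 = -0.00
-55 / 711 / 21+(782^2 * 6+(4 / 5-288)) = 273898504129 / 74655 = 3668856.80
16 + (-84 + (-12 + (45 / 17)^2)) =-21095 / 289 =-72.99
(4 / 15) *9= 12 / 5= 2.40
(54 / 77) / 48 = 9 / 616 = 0.01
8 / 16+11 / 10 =1.60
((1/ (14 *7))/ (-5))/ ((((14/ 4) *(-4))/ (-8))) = -2/ 1715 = -0.00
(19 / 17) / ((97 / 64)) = 0.74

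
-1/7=-0.14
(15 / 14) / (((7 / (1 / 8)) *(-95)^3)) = -3 / 134436400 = -0.00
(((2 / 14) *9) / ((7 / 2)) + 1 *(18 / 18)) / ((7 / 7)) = 67 / 49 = 1.37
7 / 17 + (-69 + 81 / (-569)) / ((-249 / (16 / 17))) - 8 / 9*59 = -265121 / 5121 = -51.77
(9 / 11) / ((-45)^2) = 0.00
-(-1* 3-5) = 8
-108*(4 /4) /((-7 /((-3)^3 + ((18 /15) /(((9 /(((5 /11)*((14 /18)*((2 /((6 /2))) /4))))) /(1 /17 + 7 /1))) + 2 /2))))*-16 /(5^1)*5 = 8383616 /1309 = 6404.60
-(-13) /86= 13 /86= 0.15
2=2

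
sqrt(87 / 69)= sqrt(667) / 23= 1.12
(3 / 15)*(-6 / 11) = -6 / 55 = -0.11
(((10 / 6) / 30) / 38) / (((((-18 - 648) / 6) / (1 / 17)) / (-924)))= 77 / 107559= 0.00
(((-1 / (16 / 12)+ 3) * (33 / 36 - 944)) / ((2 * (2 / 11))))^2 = 139473118521 / 4096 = 34051054.33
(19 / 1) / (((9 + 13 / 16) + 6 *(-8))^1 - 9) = -0.40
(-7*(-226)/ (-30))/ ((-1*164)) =791/ 2460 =0.32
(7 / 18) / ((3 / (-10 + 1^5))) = -7 / 6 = -1.17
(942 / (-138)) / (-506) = 157 / 11638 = 0.01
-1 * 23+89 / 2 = 43 / 2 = 21.50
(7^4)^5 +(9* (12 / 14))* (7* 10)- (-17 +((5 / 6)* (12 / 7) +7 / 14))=1117091728166575785 / 14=79792266297612556.07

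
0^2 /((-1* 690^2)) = 0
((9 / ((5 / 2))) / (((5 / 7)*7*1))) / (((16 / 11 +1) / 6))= 44 / 25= 1.76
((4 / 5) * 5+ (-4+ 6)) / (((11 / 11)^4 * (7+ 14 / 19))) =38 / 49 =0.78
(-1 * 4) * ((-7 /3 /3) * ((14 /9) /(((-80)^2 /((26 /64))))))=637 /2073600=0.00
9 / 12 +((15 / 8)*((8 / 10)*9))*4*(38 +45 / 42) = 59097 / 28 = 2110.61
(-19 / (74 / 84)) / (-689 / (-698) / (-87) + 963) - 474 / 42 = -171271721863 / 15145918291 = -11.31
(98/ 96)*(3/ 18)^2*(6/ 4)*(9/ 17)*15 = 735/ 2176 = 0.34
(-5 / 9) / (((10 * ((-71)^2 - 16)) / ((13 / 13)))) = -1 / 90450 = -0.00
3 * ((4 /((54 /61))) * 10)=1220 /9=135.56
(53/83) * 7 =4.47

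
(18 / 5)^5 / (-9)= -209952 / 3125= -67.18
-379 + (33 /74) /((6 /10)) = -27991 /74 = -378.26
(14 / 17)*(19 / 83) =266 / 1411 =0.19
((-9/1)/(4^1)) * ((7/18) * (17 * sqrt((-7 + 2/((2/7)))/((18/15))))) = 0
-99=-99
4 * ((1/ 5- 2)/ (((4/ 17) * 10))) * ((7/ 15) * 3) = -1071/ 250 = -4.28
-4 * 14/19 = -56/19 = -2.95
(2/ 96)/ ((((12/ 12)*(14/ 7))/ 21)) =7/ 32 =0.22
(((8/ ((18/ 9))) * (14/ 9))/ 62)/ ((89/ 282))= 2632/ 8277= 0.32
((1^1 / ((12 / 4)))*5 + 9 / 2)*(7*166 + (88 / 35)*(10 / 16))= 100455 / 14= 7175.36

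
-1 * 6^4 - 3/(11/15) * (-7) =-1267.36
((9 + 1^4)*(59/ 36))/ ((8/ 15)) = 1475/ 48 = 30.73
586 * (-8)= -4688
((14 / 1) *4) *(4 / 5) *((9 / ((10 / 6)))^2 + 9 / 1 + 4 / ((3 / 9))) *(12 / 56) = 60192 / 125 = 481.54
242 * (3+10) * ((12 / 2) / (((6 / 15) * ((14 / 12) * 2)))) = 141570 / 7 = 20224.29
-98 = -98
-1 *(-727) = 727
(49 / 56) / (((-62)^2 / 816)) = 357 / 1922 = 0.19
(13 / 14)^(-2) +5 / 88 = 18093 / 14872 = 1.22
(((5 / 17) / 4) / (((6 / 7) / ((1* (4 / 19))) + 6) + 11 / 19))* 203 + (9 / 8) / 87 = 15803903 / 11173352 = 1.41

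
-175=-175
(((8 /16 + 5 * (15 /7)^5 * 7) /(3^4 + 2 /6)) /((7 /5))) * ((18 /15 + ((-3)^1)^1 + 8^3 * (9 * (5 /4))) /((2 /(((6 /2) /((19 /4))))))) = 281186721567 /11131036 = 25261.50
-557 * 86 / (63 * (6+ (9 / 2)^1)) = -95804 / 1323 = -72.41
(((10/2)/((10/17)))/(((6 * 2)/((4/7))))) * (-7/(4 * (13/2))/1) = -17/156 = -0.11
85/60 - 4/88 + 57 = 7705/132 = 58.37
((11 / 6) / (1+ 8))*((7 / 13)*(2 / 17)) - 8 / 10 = -0.79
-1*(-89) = 89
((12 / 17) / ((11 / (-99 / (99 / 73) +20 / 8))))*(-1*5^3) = 105750 / 187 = 565.51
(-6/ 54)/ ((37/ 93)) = -31/ 111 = -0.28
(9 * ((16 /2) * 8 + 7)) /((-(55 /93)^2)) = -5526711 /3025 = -1827.01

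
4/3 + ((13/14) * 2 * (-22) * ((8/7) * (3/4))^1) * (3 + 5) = -40988/147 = -278.83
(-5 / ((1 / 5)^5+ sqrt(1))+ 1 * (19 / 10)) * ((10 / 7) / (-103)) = 48428 / 1126923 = 0.04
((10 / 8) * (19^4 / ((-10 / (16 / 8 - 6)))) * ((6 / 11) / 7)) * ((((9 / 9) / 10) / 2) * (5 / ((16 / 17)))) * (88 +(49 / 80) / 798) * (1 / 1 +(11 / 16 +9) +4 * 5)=45948624471391 / 12615680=3642183.73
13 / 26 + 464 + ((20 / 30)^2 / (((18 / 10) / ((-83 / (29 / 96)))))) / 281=204295127 / 440046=464.26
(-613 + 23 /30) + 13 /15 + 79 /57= -347689 /570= -609.98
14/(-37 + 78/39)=-2/5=-0.40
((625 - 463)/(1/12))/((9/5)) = 1080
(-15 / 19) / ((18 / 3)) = -5 / 38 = -0.13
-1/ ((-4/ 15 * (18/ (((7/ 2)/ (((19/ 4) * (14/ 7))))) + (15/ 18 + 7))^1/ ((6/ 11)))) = 945/ 26191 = 0.04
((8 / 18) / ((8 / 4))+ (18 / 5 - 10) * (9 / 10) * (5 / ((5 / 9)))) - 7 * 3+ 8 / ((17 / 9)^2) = -70.38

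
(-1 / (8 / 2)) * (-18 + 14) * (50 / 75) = 2 / 3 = 0.67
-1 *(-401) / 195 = 401 / 195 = 2.06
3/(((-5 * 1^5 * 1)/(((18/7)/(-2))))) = 27/35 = 0.77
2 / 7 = 0.29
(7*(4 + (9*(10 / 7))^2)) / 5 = 237.03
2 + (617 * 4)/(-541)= -1386/541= -2.56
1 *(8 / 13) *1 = 8 / 13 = 0.62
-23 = -23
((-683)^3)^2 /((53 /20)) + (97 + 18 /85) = 172573117042150325239 /4505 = 38307018211354123.25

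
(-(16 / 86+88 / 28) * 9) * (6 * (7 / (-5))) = 54108 / 215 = 251.67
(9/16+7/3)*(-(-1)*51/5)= 2363/80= 29.54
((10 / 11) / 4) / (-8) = -5 / 176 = -0.03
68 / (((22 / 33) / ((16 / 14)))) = 816 / 7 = 116.57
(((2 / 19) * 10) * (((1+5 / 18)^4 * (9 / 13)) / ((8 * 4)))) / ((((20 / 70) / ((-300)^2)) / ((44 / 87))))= 67336740625 / 6962436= 9671.43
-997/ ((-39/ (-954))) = -24388.15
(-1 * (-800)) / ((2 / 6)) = 2400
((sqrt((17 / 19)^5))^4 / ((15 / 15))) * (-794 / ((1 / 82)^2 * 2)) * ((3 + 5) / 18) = -21526202262751092688 / 55179596320209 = -390111.63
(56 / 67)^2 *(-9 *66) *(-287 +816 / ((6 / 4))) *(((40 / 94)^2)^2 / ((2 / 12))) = -459586068480000 / 21904888009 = -20980.98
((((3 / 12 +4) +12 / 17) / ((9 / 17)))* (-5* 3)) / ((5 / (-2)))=337 / 6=56.17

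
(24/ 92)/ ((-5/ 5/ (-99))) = 594/ 23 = 25.83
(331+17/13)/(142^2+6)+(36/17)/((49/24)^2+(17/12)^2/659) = 13701451632/26141419265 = 0.52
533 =533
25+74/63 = 1649/63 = 26.17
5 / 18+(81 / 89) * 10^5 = 145800445 / 1602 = 91011.51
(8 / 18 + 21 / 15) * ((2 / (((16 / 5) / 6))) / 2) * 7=581 / 24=24.21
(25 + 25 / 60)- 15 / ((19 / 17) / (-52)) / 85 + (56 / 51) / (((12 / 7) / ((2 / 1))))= 405913 / 11628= 34.91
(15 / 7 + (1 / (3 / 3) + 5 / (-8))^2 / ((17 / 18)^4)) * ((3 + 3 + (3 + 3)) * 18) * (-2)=-1002.07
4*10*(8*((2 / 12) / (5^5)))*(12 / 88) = 16 / 6875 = 0.00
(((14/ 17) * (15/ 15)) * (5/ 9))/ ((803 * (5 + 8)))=70/ 1597167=0.00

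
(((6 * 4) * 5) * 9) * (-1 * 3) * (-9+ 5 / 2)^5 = 37593416.25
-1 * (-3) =3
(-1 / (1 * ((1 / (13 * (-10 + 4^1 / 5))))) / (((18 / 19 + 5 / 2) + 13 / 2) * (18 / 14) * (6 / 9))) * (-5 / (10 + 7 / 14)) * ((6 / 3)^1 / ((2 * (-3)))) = 11362 / 5103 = 2.23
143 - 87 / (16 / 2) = 1057 / 8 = 132.12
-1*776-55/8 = -6263/8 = -782.88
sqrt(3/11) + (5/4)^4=sqrt(33)/11 + 625/256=2.96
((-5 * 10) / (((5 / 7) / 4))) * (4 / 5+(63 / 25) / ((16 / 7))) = -5327 / 10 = -532.70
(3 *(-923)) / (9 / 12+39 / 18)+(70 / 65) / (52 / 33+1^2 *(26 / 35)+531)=-266081914662 / 280272265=-949.37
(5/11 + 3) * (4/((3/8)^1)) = 1216/33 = 36.85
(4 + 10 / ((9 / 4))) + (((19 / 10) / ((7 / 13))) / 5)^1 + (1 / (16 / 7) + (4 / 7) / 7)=1705663 / 176400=9.67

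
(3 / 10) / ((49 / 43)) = 129 / 490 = 0.26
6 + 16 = 22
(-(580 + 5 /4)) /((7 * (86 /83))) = -192975 /2408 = -80.14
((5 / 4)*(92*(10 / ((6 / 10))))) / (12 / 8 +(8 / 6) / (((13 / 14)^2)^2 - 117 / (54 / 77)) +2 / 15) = 220127537500 / 186664961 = 1179.27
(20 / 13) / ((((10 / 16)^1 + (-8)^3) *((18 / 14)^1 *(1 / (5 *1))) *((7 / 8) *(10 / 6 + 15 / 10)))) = -12800 / 3031431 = -0.00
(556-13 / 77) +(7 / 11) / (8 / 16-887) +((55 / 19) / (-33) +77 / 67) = 96782944795 / 173791233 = 556.89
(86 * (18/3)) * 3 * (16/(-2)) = -12384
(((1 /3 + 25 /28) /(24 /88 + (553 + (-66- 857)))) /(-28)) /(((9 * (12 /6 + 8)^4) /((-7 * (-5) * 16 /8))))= 1133 /12298608000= 0.00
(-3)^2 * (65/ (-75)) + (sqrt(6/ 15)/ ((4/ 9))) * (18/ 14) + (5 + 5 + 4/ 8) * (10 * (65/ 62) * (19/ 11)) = 81 * sqrt(10)/ 140 + 621777/ 3410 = 184.17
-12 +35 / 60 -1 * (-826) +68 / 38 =186133 / 228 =816.37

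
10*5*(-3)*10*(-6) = 9000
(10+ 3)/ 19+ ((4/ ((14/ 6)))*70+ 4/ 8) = 4605/ 38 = 121.18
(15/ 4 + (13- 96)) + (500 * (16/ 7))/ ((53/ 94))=2890393/ 1484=1947.70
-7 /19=-0.37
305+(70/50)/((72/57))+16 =38653/120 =322.11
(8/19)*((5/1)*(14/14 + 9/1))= 400/19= 21.05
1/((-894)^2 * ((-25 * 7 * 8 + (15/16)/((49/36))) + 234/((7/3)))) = -49/50873169681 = -0.00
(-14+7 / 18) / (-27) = 245 / 486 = 0.50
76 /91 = 0.84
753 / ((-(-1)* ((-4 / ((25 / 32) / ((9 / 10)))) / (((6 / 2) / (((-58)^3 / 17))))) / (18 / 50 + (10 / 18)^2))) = 14443795 / 505730304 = 0.03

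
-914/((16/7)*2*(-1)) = 3199/16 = 199.94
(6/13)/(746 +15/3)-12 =-117150/9763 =-12.00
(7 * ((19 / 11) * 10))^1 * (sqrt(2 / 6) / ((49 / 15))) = 950 * sqrt(3) / 77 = 21.37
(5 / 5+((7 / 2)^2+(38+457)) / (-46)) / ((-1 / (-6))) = -5535 / 92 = -60.16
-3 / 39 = -1 / 13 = -0.08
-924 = -924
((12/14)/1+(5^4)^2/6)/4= 2734411/168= 16276.26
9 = 9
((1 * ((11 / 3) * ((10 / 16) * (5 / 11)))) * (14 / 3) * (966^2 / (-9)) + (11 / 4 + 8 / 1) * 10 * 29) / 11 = -9016235 / 198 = -45536.54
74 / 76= 37 / 38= 0.97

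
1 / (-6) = -1 / 6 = -0.17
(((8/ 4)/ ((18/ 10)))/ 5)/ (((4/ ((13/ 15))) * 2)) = 13/ 540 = 0.02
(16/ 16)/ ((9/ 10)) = 10/ 9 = 1.11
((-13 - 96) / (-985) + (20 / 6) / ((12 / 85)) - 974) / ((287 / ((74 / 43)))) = -89056003 / 15628995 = -5.70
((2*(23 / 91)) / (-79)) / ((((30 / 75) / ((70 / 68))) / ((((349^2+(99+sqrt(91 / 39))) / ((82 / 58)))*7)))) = -7114388750 / 715819 - 116725*sqrt(21) / 4294914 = -9938.93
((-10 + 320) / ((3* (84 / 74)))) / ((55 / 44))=4588 / 63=72.83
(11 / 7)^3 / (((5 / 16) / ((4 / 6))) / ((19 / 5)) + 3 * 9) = 809248 / 5656413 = 0.14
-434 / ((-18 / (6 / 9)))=434 / 27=16.07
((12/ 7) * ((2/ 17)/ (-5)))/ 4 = -6/ 595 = -0.01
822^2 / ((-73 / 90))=-60811560 / 73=-833035.07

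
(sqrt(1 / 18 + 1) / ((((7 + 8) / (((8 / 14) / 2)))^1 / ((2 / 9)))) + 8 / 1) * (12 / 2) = 4 * sqrt(38) / 945 + 48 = 48.03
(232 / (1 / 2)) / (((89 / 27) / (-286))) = -3583008 / 89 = -40258.52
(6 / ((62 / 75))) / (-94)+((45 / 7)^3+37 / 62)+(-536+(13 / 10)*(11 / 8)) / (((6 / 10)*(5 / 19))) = -373872405013 / 119940240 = -3117.16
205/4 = 51.25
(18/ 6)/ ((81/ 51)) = 17/ 9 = 1.89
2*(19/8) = 4.75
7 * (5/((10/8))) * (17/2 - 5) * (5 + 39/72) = 6517/12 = 543.08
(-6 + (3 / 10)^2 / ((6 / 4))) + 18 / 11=-2367 / 550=-4.30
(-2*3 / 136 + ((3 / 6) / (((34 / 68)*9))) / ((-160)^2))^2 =29853965089 / 15341322240000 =0.00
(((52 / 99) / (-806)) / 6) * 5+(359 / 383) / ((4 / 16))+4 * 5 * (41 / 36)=93540182 / 3526281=26.53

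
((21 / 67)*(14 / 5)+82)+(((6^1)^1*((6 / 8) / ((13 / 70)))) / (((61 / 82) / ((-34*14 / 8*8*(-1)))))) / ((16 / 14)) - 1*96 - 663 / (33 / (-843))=89097925732 / 2922205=30489.96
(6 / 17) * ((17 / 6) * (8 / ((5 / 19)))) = 152 / 5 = 30.40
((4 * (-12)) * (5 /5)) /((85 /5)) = -48 /17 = -2.82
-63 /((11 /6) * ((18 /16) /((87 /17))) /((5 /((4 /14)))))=-511560 /187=-2735.61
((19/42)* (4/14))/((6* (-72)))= -19/63504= -0.00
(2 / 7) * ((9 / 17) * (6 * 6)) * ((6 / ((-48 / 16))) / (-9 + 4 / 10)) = 6480 / 5117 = 1.27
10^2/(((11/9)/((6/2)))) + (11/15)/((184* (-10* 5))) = 372599879/1518000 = 245.45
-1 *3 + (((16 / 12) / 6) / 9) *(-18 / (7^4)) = -64831 / 21609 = -3.00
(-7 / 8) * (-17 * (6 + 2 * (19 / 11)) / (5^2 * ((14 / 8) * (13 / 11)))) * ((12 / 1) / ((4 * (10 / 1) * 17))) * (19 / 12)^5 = 2476099 / 5184000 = 0.48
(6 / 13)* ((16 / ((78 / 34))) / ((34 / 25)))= 400 / 169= 2.37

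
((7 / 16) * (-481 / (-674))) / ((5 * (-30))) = -3367 / 1617600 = -0.00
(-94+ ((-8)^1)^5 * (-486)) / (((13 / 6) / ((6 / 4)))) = 143326386 / 13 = 11025106.62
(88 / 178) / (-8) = -11 / 178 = -0.06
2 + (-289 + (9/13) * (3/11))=-41014/143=-286.81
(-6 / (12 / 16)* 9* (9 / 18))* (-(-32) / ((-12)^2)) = -8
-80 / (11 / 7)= -50.91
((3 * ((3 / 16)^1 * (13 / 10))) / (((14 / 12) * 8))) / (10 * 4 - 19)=117 / 31360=0.00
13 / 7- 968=-6763 / 7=-966.14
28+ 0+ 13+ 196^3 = 7529577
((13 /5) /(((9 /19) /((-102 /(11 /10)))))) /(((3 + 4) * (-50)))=8398 /5775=1.45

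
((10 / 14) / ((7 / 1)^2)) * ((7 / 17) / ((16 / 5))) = 25 / 13328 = 0.00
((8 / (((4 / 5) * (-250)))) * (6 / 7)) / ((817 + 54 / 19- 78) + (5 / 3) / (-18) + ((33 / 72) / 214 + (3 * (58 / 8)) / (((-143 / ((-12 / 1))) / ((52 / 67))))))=-0.00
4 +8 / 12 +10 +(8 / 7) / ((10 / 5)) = 320 / 21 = 15.24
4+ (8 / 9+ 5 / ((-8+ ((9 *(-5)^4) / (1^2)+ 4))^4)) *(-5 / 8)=247574563489818263 / 71876486174463432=3.44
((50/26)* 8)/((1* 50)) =4/13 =0.31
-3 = -3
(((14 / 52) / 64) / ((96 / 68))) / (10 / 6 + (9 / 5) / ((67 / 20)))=7973 / 5897216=0.00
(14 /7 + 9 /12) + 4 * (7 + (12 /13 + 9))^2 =776259 /676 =1148.31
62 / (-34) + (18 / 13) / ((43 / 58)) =0.04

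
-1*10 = -10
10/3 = 3.33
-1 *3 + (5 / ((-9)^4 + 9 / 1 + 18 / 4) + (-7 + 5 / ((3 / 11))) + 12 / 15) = 600521 / 65745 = 9.13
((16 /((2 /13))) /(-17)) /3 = -104 /51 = -2.04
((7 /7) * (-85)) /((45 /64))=-1088 /9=-120.89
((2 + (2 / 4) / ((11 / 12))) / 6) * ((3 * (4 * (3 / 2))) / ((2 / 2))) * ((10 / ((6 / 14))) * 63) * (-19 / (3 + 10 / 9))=-21115080 / 407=-51879.80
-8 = -8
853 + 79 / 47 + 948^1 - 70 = 81436 / 47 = 1732.68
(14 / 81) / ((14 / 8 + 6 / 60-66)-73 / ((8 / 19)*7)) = -3920 / 2016657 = -0.00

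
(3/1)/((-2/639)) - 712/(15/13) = -47267/30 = -1575.57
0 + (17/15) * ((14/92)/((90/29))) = 0.06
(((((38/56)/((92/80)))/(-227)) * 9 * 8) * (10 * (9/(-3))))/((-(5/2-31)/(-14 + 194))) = 1296000/36547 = 35.46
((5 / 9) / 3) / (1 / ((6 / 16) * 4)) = 5 / 18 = 0.28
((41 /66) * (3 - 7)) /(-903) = 82 /29799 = 0.00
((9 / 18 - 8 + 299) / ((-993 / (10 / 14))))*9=-8745 / 4634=-1.89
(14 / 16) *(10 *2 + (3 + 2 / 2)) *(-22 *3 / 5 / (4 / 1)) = -693 / 10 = -69.30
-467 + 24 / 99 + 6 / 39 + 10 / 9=-599089 / 1287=-465.49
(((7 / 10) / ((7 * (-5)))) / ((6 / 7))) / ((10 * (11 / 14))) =-49 / 16500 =-0.00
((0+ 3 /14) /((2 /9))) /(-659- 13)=-9 /6272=-0.00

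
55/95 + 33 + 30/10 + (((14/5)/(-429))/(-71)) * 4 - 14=65335619/2893605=22.58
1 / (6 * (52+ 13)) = 1 / 390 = 0.00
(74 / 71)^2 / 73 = 5476 / 367993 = 0.01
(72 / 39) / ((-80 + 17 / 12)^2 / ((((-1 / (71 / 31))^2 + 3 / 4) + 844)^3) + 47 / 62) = 2136448390391478141503184 / 877276609409549900014139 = 2.44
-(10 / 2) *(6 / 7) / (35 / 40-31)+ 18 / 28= 2649 / 3374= 0.79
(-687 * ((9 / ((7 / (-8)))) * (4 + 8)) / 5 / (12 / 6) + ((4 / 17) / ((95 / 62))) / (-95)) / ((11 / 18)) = 163922675472 / 11813725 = 13875.61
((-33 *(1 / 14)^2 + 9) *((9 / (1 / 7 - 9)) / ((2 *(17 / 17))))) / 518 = -15579 / 1798496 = -0.01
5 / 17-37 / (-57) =914 / 969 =0.94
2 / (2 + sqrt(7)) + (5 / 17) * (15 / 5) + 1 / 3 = -2 / 17 + 2 * sqrt(7) / 3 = 1.65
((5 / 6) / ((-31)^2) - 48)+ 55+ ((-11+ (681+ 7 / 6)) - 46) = 607513 / 961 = 632.17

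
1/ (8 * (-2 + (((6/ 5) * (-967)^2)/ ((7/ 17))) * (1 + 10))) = 35/ 8393358304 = 0.00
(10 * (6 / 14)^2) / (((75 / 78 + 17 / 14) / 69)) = 4485 / 77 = 58.25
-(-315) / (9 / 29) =1015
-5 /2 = -2.50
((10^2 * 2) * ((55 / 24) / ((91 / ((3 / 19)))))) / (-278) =-1375 / 480662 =-0.00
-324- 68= -392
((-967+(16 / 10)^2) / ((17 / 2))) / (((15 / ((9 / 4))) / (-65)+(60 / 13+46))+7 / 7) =-1880658 / 853825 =-2.20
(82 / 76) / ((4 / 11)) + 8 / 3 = 2569 / 456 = 5.63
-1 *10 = -10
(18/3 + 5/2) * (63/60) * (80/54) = 119/9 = 13.22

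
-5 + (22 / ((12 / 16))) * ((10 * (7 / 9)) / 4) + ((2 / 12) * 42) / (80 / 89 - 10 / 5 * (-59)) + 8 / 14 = 105334573 / 1999998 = 52.67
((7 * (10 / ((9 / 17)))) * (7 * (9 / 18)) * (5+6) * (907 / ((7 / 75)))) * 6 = 296815750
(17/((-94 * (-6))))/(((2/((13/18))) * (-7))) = -221/142128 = -0.00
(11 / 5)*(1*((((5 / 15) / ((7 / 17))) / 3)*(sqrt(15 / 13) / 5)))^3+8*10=54043*sqrt(195) / 1760747625+80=80.00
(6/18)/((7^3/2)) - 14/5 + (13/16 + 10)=659749/82320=8.01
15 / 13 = 1.15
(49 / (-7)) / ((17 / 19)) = -133 / 17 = -7.82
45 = 45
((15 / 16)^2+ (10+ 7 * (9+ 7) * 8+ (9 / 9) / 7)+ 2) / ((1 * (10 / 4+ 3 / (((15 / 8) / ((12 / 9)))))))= 24434505 / 124544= 196.19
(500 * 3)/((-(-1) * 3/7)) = 3500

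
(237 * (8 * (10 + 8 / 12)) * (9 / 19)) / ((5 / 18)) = 34487.24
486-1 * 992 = -506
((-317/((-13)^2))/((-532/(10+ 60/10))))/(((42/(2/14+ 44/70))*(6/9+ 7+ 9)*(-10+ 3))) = -8559/963701375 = -0.00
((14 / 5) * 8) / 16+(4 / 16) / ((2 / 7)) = 91 / 40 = 2.28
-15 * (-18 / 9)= 30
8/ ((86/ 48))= 192/ 43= 4.47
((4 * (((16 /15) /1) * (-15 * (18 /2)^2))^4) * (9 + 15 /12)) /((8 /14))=202414635859968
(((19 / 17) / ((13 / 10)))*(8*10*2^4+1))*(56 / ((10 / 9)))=12266856 / 221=55506.14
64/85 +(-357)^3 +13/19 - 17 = -73481383329/1615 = -45499308.56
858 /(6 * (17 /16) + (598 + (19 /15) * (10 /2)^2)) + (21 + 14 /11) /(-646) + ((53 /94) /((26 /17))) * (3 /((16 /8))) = 495083586323 /265108231960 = 1.87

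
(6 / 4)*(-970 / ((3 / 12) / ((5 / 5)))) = -5820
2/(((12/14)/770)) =5390/3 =1796.67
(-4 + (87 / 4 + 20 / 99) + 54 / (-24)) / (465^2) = 0.00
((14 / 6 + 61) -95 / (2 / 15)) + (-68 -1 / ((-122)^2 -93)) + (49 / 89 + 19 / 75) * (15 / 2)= -711.14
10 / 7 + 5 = 45 / 7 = 6.43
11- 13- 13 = -15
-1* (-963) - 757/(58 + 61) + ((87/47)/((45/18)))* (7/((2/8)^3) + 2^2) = 1291.31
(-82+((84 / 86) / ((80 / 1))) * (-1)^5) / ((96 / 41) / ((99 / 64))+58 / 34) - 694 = -91640129101 / 127371160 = -719.47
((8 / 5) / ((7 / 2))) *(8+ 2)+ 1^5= 39 / 7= 5.57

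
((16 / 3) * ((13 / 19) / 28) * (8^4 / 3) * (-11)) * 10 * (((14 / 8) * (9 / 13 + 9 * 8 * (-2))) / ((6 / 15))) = 233164800 / 19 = 12271831.58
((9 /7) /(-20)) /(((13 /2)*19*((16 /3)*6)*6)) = -3 /1106560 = -0.00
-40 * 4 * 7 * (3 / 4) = -840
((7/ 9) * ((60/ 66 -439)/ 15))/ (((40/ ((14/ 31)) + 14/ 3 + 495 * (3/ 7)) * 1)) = -236131/ 3174435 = -0.07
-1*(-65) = 65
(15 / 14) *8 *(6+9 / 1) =128.57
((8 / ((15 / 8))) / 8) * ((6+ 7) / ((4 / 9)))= 78 / 5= 15.60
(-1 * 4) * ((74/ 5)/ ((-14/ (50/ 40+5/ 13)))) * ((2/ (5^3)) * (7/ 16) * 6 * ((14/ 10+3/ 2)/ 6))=18241/ 130000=0.14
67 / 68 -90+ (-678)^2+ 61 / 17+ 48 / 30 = 156264059 / 340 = 459600.17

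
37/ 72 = 0.51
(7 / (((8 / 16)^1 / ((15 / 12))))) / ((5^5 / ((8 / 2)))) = 14 / 625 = 0.02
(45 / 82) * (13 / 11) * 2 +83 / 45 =63758 / 20295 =3.14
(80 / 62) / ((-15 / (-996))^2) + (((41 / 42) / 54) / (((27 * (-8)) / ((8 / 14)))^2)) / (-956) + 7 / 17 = 5689.39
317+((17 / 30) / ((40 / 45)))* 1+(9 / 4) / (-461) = 317.63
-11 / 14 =-0.79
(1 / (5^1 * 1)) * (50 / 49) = 0.20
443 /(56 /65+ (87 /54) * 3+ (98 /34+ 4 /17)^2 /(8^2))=1597776960 /21087563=75.77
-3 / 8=-0.38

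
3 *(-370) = -1110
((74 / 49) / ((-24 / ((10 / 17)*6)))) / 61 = -185 / 50813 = -0.00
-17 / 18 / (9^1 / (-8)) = 68 / 81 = 0.84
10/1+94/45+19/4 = 3031/180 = 16.84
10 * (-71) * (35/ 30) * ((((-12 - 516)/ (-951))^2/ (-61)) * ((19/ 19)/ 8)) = 9621920/ 18389487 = 0.52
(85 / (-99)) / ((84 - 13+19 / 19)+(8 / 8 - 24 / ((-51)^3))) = -417605 / 35506339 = -0.01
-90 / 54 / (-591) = 5 / 1773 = 0.00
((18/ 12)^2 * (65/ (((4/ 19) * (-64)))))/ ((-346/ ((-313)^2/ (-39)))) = -27921165/ 354304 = -78.81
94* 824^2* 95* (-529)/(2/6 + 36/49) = -471496951443840/157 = -3003165295820.64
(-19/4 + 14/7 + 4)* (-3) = -3.75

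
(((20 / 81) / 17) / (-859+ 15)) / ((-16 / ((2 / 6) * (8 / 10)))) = 1 / 3486564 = 0.00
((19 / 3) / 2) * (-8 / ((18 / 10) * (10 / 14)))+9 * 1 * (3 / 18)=-983 / 54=-18.20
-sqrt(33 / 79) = -sqrt(2607) / 79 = -0.65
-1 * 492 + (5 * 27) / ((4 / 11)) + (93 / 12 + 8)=-105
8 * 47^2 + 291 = 17963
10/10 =1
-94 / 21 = -4.48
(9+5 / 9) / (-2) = -43 / 9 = -4.78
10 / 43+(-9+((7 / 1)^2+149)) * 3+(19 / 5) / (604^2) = 44491136097 / 78435440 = 567.23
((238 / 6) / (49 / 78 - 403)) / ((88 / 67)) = -103649 / 1380940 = -0.08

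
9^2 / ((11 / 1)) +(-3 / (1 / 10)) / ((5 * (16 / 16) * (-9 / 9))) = 147 / 11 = 13.36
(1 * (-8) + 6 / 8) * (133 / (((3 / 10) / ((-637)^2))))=-7825255165 / 6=-1304209194.17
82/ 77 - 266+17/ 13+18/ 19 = -4995911/ 19019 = -262.68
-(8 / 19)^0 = -1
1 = 1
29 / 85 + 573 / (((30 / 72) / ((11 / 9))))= 142897 / 85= 1681.14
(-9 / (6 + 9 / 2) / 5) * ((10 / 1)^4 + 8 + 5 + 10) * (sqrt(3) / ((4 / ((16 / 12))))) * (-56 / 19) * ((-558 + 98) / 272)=-922116 * sqrt(3) / 323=-4944.74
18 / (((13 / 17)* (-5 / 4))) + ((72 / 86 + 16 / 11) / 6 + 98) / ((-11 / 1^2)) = -28179676 / 1014585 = -27.77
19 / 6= 3.17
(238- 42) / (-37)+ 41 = 1321 / 37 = 35.70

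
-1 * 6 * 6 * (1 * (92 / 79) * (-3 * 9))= 1131.95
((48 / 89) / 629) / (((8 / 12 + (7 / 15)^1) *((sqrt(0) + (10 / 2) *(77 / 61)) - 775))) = -488 / 495823717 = -0.00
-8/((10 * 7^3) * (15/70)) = -8/735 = -0.01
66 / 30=11 / 5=2.20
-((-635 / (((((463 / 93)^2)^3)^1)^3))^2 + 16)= -14622972366739460243933473943570500328133876632250271227424126653550422429546270783470562397637881 / 913935772921216265243993646325859417620593467573553810972474863149011311955634383681999869519041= -16.00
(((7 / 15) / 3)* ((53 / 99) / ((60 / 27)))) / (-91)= -53 / 128700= -0.00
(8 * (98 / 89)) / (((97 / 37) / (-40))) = -1160320 / 8633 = -134.41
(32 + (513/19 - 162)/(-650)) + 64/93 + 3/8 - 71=-1824581/48360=-37.73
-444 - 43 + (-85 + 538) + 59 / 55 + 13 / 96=-173141 / 5280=-32.79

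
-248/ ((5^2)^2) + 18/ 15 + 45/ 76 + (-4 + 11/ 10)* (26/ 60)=0.14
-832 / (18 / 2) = -832 / 9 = -92.44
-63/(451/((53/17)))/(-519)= 1113/1326391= 0.00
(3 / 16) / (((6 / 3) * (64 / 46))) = 69 / 1024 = 0.07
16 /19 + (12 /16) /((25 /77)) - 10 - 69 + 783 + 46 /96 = 16133993 /22800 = 707.63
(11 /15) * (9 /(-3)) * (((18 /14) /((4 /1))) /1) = -99 /140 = -0.71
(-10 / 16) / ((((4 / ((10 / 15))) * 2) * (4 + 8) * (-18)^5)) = 5 / 2176782336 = 0.00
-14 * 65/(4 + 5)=-910/9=-101.11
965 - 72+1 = 894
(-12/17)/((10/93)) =-558/85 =-6.56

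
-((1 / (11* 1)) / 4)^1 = -1 / 44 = -0.02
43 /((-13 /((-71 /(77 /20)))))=61060 /1001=61.00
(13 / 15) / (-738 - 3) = -1 / 855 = -0.00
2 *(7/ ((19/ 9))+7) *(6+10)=6272/ 19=330.11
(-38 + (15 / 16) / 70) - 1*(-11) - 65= -20605 / 224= -91.99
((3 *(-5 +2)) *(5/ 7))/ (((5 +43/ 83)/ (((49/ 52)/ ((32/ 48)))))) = -78435/ 47632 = -1.65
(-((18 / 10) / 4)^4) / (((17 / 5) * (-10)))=6561 / 5440000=0.00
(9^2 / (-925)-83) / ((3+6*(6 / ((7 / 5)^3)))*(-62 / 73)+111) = -1924397384 / 2253791175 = -0.85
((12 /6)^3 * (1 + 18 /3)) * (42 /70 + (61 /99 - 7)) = -160328 /495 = -323.89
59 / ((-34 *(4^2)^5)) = -0.00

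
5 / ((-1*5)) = -1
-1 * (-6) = 6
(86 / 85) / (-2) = -43 / 85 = -0.51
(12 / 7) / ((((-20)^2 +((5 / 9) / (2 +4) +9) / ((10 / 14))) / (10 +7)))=55080 / 780059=0.07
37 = 37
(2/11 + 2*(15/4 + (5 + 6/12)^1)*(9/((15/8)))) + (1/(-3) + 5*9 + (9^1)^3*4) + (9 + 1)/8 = 2013593/660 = 3050.90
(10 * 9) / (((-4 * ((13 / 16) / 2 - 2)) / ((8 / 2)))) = 960 / 17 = 56.47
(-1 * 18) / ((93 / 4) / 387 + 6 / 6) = -9288 / 547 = -16.98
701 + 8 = 709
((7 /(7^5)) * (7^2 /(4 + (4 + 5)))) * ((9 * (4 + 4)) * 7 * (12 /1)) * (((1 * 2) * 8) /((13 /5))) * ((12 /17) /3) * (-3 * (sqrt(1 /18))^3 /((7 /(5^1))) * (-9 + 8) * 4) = 153600 * sqrt(2) /140777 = 1.54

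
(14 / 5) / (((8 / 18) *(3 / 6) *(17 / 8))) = 504 / 85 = 5.93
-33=-33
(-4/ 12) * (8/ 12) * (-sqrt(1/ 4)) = 1/ 9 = 0.11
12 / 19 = 0.63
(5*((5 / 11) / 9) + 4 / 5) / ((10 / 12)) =1042 / 825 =1.26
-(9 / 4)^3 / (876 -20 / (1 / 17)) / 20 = -729 / 686080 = -0.00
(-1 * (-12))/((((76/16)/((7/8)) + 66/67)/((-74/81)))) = -17353/10152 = -1.71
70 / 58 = 35 / 29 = 1.21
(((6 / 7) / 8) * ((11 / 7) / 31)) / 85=33 / 516460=0.00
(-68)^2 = 4624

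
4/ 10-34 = -168/ 5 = -33.60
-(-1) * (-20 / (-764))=5 / 191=0.03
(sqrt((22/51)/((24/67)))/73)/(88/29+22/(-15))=145 * sqrt(12529)/1692724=0.01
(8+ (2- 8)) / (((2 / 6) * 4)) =3 / 2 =1.50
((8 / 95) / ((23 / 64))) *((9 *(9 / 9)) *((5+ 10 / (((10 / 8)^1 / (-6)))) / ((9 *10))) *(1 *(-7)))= 77056 / 10925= 7.05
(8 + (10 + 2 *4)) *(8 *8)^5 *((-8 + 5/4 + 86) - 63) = 453655920640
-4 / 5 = -0.80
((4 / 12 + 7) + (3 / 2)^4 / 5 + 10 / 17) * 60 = 36451 / 68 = 536.04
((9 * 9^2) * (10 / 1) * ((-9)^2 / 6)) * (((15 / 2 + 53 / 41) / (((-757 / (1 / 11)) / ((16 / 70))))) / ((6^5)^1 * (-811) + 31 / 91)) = 737955036 / 195925469598815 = 0.00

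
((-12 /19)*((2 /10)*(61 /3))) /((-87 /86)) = 20984 /8265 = 2.54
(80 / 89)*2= 160 / 89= 1.80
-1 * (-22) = 22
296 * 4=1184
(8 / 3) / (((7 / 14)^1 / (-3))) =-16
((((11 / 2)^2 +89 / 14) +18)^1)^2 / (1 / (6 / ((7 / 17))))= 119229891 / 2744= 43451.13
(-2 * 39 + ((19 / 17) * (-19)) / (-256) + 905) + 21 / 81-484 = 40344083 / 117504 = 343.34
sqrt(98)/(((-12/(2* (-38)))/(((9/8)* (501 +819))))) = 65835* sqrt(2) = 93104.75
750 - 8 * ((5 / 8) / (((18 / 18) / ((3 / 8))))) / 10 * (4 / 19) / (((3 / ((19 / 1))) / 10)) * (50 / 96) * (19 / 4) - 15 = 728.82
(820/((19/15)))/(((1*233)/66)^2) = 53578800/1031491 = 51.94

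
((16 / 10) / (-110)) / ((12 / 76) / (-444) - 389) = 11248 / 300813975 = 0.00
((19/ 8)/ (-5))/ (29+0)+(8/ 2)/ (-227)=-8953/ 263320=-0.03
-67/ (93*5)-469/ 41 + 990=18653518/ 19065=978.42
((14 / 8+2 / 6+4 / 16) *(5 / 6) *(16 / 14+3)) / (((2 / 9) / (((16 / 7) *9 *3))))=15660 / 7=2237.14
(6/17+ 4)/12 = 37/102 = 0.36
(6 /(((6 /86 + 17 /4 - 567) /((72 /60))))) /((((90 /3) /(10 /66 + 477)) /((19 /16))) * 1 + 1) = -926242704 /76218424835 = -0.01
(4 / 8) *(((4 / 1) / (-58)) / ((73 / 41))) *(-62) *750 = 1906500 / 2117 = 900.57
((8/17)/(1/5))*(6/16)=15/17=0.88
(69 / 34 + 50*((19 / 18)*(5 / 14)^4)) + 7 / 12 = 20403671 / 5877648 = 3.47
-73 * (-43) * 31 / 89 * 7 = 681163 / 89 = 7653.52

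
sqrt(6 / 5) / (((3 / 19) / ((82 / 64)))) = 8.89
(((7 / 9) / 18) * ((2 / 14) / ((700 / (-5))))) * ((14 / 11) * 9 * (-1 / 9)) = 1 / 17820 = 0.00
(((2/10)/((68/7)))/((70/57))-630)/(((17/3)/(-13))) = 83535777/57800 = 1445.26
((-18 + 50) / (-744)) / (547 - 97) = -2 / 20925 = -0.00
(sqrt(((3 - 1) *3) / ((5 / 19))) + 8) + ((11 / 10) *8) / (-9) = sqrt(570) / 5 + 316 / 45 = 11.80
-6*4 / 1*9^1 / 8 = -27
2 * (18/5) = 36/5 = 7.20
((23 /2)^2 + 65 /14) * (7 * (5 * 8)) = 38330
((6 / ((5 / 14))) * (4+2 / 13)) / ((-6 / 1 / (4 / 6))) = -504 / 65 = -7.75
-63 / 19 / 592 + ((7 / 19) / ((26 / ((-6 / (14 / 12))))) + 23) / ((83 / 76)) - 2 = 230448535 / 12136592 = 18.99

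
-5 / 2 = -2.50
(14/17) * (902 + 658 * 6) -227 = 3767.12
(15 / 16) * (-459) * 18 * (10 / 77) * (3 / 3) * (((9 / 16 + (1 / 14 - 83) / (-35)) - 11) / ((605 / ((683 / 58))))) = 267704179713 / 1694650496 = 157.97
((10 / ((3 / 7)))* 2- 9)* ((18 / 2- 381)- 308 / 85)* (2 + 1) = -3607864 / 85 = -42445.46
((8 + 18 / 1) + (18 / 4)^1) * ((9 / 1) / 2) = 137.25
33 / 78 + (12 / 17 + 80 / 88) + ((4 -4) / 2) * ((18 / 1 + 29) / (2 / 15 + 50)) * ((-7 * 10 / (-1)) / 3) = 9909 / 4862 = 2.04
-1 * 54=-54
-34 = -34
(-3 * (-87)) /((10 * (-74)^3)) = -261 /4052240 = -0.00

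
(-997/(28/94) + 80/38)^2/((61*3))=61140.98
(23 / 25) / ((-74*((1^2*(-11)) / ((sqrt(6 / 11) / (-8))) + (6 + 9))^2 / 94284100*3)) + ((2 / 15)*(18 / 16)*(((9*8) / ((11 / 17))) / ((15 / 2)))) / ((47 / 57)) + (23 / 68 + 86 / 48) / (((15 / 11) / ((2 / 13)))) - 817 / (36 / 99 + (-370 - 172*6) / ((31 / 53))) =-23296412411829566294323381 / 910556424917390130036300 + 57249305520*sqrt(66) / 65010290893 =-18.43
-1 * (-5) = 5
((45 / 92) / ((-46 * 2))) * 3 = -135 / 8464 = -0.02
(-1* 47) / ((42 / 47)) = -2209 / 42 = -52.60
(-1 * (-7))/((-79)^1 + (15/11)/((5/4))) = -77/857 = -0.09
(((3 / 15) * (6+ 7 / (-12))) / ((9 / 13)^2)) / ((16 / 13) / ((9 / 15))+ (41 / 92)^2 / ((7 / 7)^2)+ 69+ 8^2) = 60435076 / 3616281207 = 0.02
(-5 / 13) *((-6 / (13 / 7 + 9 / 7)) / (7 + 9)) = 105 / 2288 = 0.05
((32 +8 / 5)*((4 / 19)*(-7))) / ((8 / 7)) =-4116 / 95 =-43.33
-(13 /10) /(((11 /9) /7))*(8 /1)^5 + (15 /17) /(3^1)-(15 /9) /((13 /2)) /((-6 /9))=-2965479366 /12155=-243971.98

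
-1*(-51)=51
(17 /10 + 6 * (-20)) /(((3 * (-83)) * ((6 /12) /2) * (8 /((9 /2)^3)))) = 287469 /13280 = 21.65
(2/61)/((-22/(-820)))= 820/671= 1.22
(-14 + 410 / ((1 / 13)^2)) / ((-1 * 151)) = -69276 / 151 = -458.78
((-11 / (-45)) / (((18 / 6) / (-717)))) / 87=-0.67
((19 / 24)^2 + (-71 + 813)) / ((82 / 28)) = 73031 / 288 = 253.58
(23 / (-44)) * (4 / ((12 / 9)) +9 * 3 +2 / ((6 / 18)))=-207 / 11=-18.82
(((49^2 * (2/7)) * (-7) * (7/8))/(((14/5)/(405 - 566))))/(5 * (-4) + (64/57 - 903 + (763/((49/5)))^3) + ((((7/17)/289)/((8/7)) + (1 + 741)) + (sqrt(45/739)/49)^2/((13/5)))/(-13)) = 162305397753146011455/316394199924631849609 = 0.51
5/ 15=1/ 3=0.33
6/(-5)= -6/5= -1.20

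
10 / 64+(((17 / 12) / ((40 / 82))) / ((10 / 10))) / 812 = 31147 / 194880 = 0.16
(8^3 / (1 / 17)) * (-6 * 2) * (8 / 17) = -49152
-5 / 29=-0.17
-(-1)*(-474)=-474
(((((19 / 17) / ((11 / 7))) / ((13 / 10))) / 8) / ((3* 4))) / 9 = 665 / 1050192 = 0.00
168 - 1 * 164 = 4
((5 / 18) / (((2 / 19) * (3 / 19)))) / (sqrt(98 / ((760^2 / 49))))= 171475 * sqrt(2) / 1323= 183.30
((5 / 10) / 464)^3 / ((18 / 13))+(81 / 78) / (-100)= -48550104959 / 4675195699200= -0.01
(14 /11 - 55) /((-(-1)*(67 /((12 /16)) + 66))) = -1773 /5126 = -0.35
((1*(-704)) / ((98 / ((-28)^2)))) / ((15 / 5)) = -5632 / 3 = -1877.33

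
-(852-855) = 3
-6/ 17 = -0.35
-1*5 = -5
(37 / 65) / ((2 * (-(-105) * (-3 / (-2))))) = 37 / 20475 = 0.00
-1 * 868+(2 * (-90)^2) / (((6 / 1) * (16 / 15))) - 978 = 2741 / 4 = 685.25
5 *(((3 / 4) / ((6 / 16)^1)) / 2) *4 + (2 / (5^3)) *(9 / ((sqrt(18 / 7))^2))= 2507 / 125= 20.06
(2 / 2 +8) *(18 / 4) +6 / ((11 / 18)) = 1107 / 22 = 50.32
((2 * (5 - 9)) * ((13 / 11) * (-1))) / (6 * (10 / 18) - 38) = -3 / 11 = -0.27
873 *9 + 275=8132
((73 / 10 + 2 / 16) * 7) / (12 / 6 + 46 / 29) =60291 / 4160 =14.49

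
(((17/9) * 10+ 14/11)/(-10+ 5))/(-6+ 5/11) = 1996/2745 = 0.73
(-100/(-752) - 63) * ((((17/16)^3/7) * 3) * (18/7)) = -1567802169/18866176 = -83.10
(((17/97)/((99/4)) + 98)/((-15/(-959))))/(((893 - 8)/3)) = 902574358/42493275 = 21.24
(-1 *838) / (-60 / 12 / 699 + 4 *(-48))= 585762 / 134213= 4.36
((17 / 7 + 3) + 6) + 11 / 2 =237 / 14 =16.93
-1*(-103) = 103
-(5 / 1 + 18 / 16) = -49 / 8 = -6.12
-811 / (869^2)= -811 / 755161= -0.00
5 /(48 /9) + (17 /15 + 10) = 2897 /240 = 12.07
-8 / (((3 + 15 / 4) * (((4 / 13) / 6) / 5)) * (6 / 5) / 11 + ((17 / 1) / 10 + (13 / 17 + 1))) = -972400 / 422053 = -2.30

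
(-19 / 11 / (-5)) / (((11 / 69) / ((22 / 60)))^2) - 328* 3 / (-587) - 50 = -150113063 / 3228500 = -46.50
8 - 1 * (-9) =17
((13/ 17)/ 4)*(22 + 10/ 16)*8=2353/ 68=34.60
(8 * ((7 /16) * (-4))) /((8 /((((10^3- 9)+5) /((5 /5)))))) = -1743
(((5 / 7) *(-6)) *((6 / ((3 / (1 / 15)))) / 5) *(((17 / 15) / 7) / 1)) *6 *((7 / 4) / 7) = -34 / 1225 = -0.03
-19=-19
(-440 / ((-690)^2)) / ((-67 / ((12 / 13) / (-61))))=-88 / 421594485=-0.00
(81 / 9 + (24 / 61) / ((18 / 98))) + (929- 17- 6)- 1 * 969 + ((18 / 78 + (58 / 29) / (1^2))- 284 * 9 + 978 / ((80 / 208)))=-747329 / 11895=-62.83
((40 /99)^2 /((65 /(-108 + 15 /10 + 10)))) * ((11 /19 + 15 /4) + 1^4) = -38600 /29887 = -1.29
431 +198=629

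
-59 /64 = -0.92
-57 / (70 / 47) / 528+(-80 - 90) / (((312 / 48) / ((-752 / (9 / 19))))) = 41520.61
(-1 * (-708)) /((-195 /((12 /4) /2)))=-354 /65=-5.45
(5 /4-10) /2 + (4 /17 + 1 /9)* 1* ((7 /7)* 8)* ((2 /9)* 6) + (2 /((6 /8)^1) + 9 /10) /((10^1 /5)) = 20257 /18360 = 1.10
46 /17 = 2.71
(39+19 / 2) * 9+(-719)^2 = 1034795 / 2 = 517397.50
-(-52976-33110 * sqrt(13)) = 52976 + 33110 * sqrt(13) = 172355.80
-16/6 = -8/3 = -2.67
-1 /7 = -0.14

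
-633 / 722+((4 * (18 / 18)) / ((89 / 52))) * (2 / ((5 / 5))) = 244015 / 64258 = 3.80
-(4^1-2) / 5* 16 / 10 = -16 / 25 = -0.64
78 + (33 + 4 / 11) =111.36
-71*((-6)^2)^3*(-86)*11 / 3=1044565632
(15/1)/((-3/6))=-30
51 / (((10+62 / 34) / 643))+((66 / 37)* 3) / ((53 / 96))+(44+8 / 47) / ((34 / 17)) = 17323353007 / 6175189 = 2805.32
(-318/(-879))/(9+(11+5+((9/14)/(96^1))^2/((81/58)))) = 95735808/6615714097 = 0.01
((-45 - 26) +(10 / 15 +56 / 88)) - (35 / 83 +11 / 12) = -259421 / 3652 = -71.04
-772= -772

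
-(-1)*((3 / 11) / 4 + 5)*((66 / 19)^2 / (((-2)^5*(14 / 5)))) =-110385 / 161728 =-0.68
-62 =-62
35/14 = 5/2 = 2.50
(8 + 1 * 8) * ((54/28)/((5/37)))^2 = 3992004/1225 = 3258.78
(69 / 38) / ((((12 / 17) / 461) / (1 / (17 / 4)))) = 10603 / 38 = 279.03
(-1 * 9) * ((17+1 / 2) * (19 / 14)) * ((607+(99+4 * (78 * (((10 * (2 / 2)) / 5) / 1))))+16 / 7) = -3986865 / 14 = -284776.07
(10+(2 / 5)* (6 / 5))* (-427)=-111874 / 25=-4474.96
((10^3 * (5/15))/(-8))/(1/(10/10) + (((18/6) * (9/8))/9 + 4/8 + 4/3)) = -1000/77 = -12.99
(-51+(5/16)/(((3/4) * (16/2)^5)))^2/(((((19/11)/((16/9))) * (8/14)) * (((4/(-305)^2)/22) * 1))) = 31687325618153937753175/13219909337088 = 2396939707.39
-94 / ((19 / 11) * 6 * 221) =-517 / 12597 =-0.04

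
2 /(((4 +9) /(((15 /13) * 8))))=240 /169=1.42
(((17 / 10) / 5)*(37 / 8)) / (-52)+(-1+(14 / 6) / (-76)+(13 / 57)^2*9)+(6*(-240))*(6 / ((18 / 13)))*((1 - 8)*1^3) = 983939798393 / 22526400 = 43679.41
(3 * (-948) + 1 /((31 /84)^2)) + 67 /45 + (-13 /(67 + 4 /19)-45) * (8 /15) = -157900046389 /55223865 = -2859.27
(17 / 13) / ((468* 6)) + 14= 511073 / 36504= 14.00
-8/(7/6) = -48/7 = -6.86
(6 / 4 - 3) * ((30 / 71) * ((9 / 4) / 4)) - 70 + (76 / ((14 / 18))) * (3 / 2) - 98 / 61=36190425 / 485072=74.61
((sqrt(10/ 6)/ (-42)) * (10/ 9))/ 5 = -sqrt(15)/ 567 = -0.01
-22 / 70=-0.31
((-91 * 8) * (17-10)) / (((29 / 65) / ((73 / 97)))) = -8595.99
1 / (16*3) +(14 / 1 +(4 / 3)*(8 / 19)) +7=21.58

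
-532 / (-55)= 532 / 55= 9.67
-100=-100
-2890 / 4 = -1445 / 2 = -722.50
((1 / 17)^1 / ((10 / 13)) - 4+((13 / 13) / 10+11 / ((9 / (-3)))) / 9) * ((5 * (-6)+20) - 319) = 3261706 / 2295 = 1421.22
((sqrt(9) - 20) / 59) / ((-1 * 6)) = 17 / 354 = 0.05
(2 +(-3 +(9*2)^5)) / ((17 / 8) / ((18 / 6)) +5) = 45349608 / 137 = 331019.04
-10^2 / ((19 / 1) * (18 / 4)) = -200 / 171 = -1.17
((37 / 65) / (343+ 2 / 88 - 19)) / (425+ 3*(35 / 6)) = 0.00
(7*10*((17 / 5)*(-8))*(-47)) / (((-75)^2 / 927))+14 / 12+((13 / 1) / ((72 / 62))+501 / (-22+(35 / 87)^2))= 54808422423797 / 3719092500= 14737.04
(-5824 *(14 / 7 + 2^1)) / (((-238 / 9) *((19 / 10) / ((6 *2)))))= 1797120 / 323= 5563.84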